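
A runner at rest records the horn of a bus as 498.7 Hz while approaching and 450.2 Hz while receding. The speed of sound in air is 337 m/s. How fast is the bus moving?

17.2 m/s

f₁/f₂ = (v + v_s)/(v − v_s), so v_s = v · (f₁ − f₂)/(f₁ + f₂).
v_s = 337 × (498.7 − 450.2)/(498.7 + 450.2) = 337 × 48.5/948.9 ≈ 17.2 m/s.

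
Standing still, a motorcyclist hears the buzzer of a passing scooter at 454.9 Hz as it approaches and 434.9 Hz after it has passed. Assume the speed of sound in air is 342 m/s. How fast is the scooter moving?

7.7 m/s

f₁/f₂ = (v + v_s)/(v − v_s), so v_s = v · (f₁ − f₂)/(f₁ + f₂).
v_s = 342 × (454.9 − 434.9)/(454.9 + 434.9) = 342 × 20.0/889.8 ≈ 7.7 m/s.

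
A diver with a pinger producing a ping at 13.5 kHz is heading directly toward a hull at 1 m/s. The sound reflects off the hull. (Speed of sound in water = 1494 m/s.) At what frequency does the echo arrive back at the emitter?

13.52 kHz

The hull receives the sound from a moving source: f₁ = f₀ · v/(v − v_e) = 13.5 × 1494/1493 ≈ 13.51 kHz.
On the return leg the diver with a pinger is a moving observer: f₂ = f₁ · (v + v_e)/v = 13.51 × 1495/1494 ≈ 13.52 kHz.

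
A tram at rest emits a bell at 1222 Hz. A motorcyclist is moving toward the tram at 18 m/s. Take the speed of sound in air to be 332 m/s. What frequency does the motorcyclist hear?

Moving observer, stationary source: f' = f · (v + v_o)/v.
f' = 1222 × (332 + 18)/332 = 1222 × 350/332 ≈ 1288 Hz.

1288 Hz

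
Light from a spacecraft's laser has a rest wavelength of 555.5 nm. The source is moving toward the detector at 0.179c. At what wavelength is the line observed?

Relativistic Doppler for wavelength: λ' = λ₀ · √((1 − β)/(1 + β)).
λ' = 555.5 × √(0.8210/1.1790) = 555.5 × 0.83448 ≈ 463.6 nm.

463.6 nm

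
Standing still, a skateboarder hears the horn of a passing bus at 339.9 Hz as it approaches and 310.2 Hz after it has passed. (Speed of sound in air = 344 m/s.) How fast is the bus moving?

15.7 m/s

f₁/f₂ = (v + v_s)/(v − v_s), so v_s = v · (f₁ − f₂)/(f₁ + f₂).
v_s = 344 × (339.9 − 310.2)/(339.9 + 310.2) = 344 × 29.7/650.1 ≈ 15.7 m/s.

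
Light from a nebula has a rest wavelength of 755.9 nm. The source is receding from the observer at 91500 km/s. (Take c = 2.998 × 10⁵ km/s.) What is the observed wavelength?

β = v/c = 91500/299800 = 0.3052.
Relativistic Doppler for wavelength: λ' = λ₀ · √((1 + β)/(1 − β)).
λ' = 755.9 × √(1.3052/0.6948) = 755.9 × 1.37060 ≈ 1036.0 nm.

1036.0 nm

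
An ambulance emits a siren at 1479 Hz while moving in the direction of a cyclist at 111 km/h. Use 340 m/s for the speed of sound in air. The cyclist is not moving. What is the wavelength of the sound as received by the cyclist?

111 km/h = 30.83 m/s.
With the source moving toward a stationary observer, f' = f · v/(v − v_s).
f' = 1479 × 340/(340 − 30.83) ≈ 1627 Hz.
λ' = v/f' = 340/1626.5 ≈ 20.9 cm.

20.9 cm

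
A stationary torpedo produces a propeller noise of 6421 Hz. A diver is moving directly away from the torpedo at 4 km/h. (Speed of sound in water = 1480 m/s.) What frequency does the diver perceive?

4 km/h = 1.111 m/s.
Moving observer, stationary source: f' = f · (v − v_o)/v.
f' = 6421 × (1480 − 1.111)/1480 = 6421 × 1478.9/1480 ≈ 6416 Hz.

6416 Hz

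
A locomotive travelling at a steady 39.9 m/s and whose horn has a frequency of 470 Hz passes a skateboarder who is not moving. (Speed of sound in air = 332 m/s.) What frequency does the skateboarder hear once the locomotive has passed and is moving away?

Receding: f₂ = f · v/(v + v_s) = 470 × 332/371.9 ≈ 420 Hz.

420 Hz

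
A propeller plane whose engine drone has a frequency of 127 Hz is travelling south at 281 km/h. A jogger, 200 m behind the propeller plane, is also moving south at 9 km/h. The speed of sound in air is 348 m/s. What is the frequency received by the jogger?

104 Hz

281 km/h = 78.06 m/s; 9 km/h = 2.5 m/s.
The jogger is behind, so the propeller plane is moving away from it while the jogger is moving toward the propeller plane.
General Doppler shift: f' = f · (v + v_o)/(v + v_s).
f' = 127 × (348 + 2.5)/(348 + 78.06) = 127 × 350.5/426.06 ≈ 104 Hz.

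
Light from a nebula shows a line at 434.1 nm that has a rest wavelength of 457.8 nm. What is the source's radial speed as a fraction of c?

0.053

λ'/λ₀ = 0.9482 < 1 (blueshift), so the source is approaching.
λ'/λ₀ = √((1 − β)/(1 + β)) for an approaching source ⇒ β = (1 − r²)/(1 + r²) with r = λ'/λ₀.
β = (1 − 0.8991)/(1 + 0.8991) ≈ 0.053.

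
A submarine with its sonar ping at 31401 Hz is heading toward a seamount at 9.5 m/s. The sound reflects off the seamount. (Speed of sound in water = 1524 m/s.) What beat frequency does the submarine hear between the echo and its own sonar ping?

The seamount receives the sound from a moving source: f₁ = f₀ · v/(v − v_e) = 31401 × 1524/1514.5 ≈ 31598 Hz.
On the return leg the submarine is a moving observer: f₂ = f₁ · (v + v_e)/v = 31598 × 1533.5/1524 ≈ 31795 Hz.
Beat against the emitted tone: |f₂ − f₀| = 2v_e·f₀/(v − v_e) = 2 × 9.5 × 31401/1514.5 ≈ 394 Hz.

394 Hz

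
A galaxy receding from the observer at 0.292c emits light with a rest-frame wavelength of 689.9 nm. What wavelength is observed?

932.0 nm

Relativistic Doppler for wavelength: λ' = λ₀ · √((1 + β)/(1 − β)).
λ' = 689.9 × √(1.2920/0.7080) = 689.9 × 1.35087 ≈ 932.0 nm.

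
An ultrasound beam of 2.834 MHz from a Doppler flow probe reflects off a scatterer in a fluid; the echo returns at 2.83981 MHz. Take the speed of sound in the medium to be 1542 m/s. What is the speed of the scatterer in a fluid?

1.58 m/s

Double Doppler shift off a moving reflector: f₂ = f₀ · (v + u)/(v − u) (u > 0 toward emitter).
Rearranging, u = v · (f₂ − f₀)/(f₂ + f₀) = 1542 × 0.00581/5.67381 ≈ 1.58 m/s.
So the scatterer in a fluid is moving at 1.58 m/s toward the emitter.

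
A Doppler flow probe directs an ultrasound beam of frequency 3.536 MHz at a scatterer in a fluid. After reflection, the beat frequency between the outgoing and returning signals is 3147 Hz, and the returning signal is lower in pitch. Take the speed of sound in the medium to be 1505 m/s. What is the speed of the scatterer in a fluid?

Double Doppler shift off a moving reflector: f₂ = f₀ · (v + u)/(v − u) (u > 0 toward emitter).
Returning signal is lower, so f₂ = f₀ − Δf = 3536000 − 3147 = 3532853 Hz.
Rearranging, u = v · (f₂ − f₀)/(f₂ + f₀) = 1505 × -3147/7068853 ≈ -0.67 m/s.
So the scatterer in a fluid is moving at 0.67 m/s away from the emitter.

0.67 m/s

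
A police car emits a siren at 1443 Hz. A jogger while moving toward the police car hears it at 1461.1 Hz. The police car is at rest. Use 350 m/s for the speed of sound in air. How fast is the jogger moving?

4.4 m/s

f' = f · (v + v_o)/v ⇒ v_o = v · |f'/f − 1|.
v_o = 350 × |1461.1/1443 − 1| = 350 × 0.01254 ≈ 4.4 m/s.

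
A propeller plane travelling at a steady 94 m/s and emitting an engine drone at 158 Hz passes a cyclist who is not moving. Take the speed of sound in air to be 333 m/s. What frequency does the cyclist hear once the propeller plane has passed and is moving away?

123 Hz

Receding: f₂ = f · v/(v + v_s) = 158 × 333/427 ≈ 123 Hz.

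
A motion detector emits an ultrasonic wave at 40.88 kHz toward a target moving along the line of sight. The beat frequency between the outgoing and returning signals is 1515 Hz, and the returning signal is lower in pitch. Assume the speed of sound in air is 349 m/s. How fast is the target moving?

Double Doppler shift off a moving reflector: f₂ = f₀ · (v + u)/(v − u) (u > 0 toward emitter).
Returning signal is lower, so f₂ = f₀ − Δf = 40880 − 1515 = 39365 Hz.
Rearranging, u = v · (f₂ − f₀)/(f₂ + f₀) = 349 × -1515/80245 ≈ -6.6 m/s.
So the target is moving at 6.6 m/s away from the emitter.

6.6 m/s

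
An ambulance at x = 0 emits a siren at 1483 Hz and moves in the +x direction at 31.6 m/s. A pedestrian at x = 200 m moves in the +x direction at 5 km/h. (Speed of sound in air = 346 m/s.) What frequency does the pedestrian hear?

1626 Hz

5 km/h = 1.389 m/s.
The observer lies on the +x side, so the source is heading toward the observer and the observer is heading away from the source.
General Doppler shift: f' = f · (v − v_o)/(v − v_s).
f' = 1483 × (346 − 1.389)/(346 − 31.6) = 1483 × 344.61/314.4 ≈ 1626 Hz.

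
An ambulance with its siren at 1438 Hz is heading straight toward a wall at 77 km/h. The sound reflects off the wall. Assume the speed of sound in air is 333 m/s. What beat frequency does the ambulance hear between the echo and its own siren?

197 Hz

77 km/h = 21.39 m/s.
The wall receives the sound from a moving source: f₁ = f₀ · v/(v − v_e) = 1438 × 333/311.61 ≈ 1536.7 Hz.
On the return leg the ambulance is a moving observer: f₂ = f₁ · (v + v_e)/v = 1536.7 × 354.39/333 ≈ 1635.4 Hz.
Beat against the emitted tone: |f₂ − f₀| = 2v_e·f₀/(v − v_e) = 2 × 21.39 × 1438/311.61 ≈ 197 Hz.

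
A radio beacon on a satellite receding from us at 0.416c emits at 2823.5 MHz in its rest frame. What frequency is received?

Relativistic Doppler for frequency: f' = f₀ · √((1 − β)/(1 + β)).
f' = 2823.5 × √(0.5840/1.4160) = 2823.5 × 0.64221 ≈ 1813.3 MHz.

1813.3 MHz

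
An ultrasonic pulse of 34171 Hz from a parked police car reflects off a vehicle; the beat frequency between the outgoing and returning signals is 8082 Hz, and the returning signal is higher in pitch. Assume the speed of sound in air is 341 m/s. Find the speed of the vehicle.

36 m/s

Double Doppler shift off a moving reflector: f₂ = f₀ · (v + u)/(v − u) (u > 0 toward emitter).
Returning signal is higher, so f₂ = f₀ + Δf = 34171 + 8082 = 42253 Hz.
Rearranging, u = v · (f₂ − f₀)/(f₂ + f₀) = 341 × 8082/76424 ≈ 36 m/s.
So the vehicle is moving at 36 m/s toward the emitter.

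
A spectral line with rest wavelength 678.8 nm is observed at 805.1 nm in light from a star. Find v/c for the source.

0.169c

λ'/λ₀ = 1.1861 > 1 (redshift), so the source is receding.
λ'/λ₀ = √((1 + β)/(1 − β)) for a receding source ⇒ β = (r² − 1)/(r² + 1) with r = λ'/λ₀.
β = (1.4067 − 1)/(1.4067 + 1) ≈ 0.169.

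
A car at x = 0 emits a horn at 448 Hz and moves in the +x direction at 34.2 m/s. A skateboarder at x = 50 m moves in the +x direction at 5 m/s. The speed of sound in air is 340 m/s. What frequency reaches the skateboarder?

The observer lies on the +x side, so the source is heading toward the observer and the observer is heading away from the source.
General Doppler shift: f' = f · (v − v_o)/(v − v_s).
f' = 448 × (340 − 5)/(340 − 34.2) = 448 × 335/305.8 ≈ 491 Hz.

491 Hz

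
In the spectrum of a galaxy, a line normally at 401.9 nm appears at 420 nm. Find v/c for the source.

λ'/λ₀ = 1.0450 > 1 (redshift), so the source is receding.
λ'/λ₀ = √((1 + β)/(1 − β)) for a receding source ⇒ β = (r² − 1)/(r² + 1) with r = λ'/λ₀.
β = (1.0921 − 1)/(1.0921 + 1) ≈ 0.044.

0.044c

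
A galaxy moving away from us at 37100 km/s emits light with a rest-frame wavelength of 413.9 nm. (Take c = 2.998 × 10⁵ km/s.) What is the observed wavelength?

468.7 nm

β = v/c = 37100/299800 = 0.1237.
Relativistic Doppler for wavelength: λ' = λ₀ · √((1 + β)/(1 − β)).
λ' = 413.9 × √(1.1237/0.8763) = 413.9 × 1.13245 ≈ 468.7 nm.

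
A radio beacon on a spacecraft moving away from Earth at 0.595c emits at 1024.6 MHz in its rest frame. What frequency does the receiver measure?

516.3 MHz

Relativistic Doppler for frequency: f' = f₀ · √((1 − β)/(1 + β)).
f' = 1024.6 × √(0.4050/1.5950) = 1024.6 × 0.50390 ≈ 516.3 MHz.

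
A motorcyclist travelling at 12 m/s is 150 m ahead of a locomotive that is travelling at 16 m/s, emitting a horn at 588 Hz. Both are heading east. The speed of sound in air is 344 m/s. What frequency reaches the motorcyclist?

595 Hz

The motorcyclist is ahead, so the locomotive is moving toward it while the motorcyclist is moving away from the locomotive.
Both move, so f' = f · (v − v_o)/(v − v_s).
f' = 588 × (344 − 12)/(344 − 16) = 588 × 332/328 ≈ 595 Hz.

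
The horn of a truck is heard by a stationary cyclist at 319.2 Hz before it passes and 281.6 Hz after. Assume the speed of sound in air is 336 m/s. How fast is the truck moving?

f₁/f₂ = (v + v_s)/(v − v_s), so v_s = v · (f₁ − f₂)/(f₁ + f₂).
v_s = 336 × (319.2 − 281.6)/(319.2 + 281.6) = 336 × 37.6/600.8 ≈ 21.0 m/s.

21.0 m/s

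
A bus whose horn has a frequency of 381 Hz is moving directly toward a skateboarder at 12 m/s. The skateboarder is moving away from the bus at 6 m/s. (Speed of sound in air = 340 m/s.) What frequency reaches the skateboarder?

388 Hz

Both move, so f' = f · (v − v_o)/(v − v_s).
f' = 381 × (340 − 6)/(340 − 12) = 381 × 334/328 ≈ 388 Hz.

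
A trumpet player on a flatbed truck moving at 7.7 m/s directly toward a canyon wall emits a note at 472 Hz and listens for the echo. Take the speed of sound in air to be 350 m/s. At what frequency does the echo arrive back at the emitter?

493 Hz

The canyon wall receives the sound from a moving source: f₁ = f₀ · v/(v − v_e) = 472 × 350/342.3 ≈ 483 Hz.
On the return leg the trumpet player on a flatbed truck is a moving observer: f₂ = f₁ · (v + v_e)/v = 483 × 357.7/350 ≈ 493 Hz.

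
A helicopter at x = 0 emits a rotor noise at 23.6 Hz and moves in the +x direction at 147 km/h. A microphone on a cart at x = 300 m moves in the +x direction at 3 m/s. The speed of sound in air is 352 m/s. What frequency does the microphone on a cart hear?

26.5 Hz

147 km/h = 40.83 m/s.
The observer lies on the +x side, so the source is heading toward the observer and the observer is heading away from the source.
With source approaching and observer receding, f' = f · (v − v_o)/(v − v_s).
f' = 23.6 × (352 − 3)/(352 − 40.83) = 23.6 × 349/311.17 ≈ 26.5 Hz.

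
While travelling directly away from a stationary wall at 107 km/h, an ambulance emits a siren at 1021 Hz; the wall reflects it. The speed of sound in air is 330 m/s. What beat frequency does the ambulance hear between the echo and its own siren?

169 Hz

107 km/h = 29.72 m/s.
The wall receives the sound from a moving source: f₁ = f₀ · v/(v + v_e) = 1021 × 330/359.72 ≈ 936.6 Hz.
On the return leg the ambulance is a moving observer: f₂ = f₁ · (v − v_e)/v = 936.6 × 300.28/330 ≈ 852.3 Hz.
Equivalently f₂ = f₀ · (v − v_e)/(v + v_e).
Beat against the emitted tone: |f₂ − f₀| = 2v_e·f₀/(v + v_e) = 2 × 29.72 × 1021/359.72 ≈ 169 Hz.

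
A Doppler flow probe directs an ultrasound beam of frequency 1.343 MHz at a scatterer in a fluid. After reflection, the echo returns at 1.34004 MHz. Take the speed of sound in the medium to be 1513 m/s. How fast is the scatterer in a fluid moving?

Double Doppler shift off a moving reflector: f₂ = f₀ · (v + u)/(v − u) (u > 0 toward emitter).
Rearranging, u = v · (f₂ − f₀)/(f₂ + f₀) = 1513 × -0.00296/2.68304 ≈ -1.67 m/s.
So the scatterer in a fluid is moving at 1.67 m/s away from the emitter.

1.67 m/s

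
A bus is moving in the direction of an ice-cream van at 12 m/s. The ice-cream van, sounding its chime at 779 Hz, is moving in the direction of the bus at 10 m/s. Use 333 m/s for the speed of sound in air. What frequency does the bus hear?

832 Hz

Both move, so f' = f · (v + v_o)/(v − v_s).
f' = 779 × (333 + 12)/(333 − 10) = 779 × 345/323 ≈ 832 Hz.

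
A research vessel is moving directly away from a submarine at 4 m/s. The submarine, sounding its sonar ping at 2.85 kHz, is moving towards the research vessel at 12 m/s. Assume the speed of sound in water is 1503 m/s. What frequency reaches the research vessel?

With source approaching and observer receding, f' = f · (v − v_o)/(v − v_s).
f' = 2.85 × (1503 − 4)/(1503 − 12) = 2.85 × 1499/1491 ≈ 2.87 kHz.

2.87 kHz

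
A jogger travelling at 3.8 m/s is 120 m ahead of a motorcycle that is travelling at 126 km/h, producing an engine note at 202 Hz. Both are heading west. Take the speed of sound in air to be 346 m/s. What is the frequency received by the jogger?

126 km/h = 35 m/s.
The jogger is ahead, so the motorcycle is moving toward it while the jogger is moving away from the motorcycle.
With source approaching and observer receding, f' = f · (v − v_o)/(v − v_s).
f' = 202 × (346 − 3.8)/(346 − 35) = 202 × 342.2/311 ≈ 222 Hz.

222 Hz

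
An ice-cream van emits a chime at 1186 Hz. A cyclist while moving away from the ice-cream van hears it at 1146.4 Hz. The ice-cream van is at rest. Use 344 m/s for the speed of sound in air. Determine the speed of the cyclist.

11.5 m/s

f' = f · (v − v_o)/v ⇒ v_o = v · |f'/f − 1|.
v_o = 344 × |1146.4/1186 − 1| = 344 × 0.03339 ≈ 11.5 m/s.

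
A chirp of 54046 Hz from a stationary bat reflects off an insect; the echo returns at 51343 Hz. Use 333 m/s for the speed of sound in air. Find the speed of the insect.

Double Doppler shift off a moving reflector: f₂ = f₀ · (v + u)/(v − u) (u > 0 toward emitter).
Rearranging, u = v · (f₂ − f₀)/(f₂ + f₀) = 333 × -2703/105389 ≈ -8.5 m/s.
So the insect is moving at 8.5 m/s away from the emitter.

8.5 m/s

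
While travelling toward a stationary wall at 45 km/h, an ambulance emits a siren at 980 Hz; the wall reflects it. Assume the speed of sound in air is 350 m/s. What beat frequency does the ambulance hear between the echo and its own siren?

73 Hz

45 km/h = 12.5 m/s.
The wall receives the sound from a moving source: f₁ = f₀ · v/(v − v_e) = 980 × 350/337.5 ≈ 1016.3 Hz.
On the return leg the ambulance is a moving observer: f₂ = f₁ · (v + v_e)/v = 1016.3 × 362.5/350 ≈ 1052.6 Hz.
Equivalently f₂ = f₀ · (v + v_e)/(v − v_e).
Beat against the emitted tone: |f₂ − f₀| = 2v_e·f₀/(v − v_e) = 2 × 12.5 × 980/337.5 ≈ 73 Hz.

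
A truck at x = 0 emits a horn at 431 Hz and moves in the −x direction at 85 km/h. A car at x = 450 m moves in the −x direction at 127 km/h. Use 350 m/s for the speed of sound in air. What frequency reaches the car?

444 Hz

85 km/h = 23.61 m/s; 127 km/h = 35.28 m/s.
The observer lies on the +x side, so the source is heading away from the observer and the observer is heading toward the source.
Both move, so f' = f · (v + v_o)/(v + v_s).
f' = 431 × (350 + 35.28)/(350 + 23.61) = 431 × 385.28/373.61 ≈ 444 Hz.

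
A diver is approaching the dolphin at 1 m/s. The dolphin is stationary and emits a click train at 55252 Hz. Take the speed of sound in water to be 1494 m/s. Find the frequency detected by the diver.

55289 Hz

Moving observer, stationary source: f' = f · (v + v_o)/v.
f' = 55252 × (1494 + 1)/1494 = 55252 × 1495/1494 ≈ 55289 Hz.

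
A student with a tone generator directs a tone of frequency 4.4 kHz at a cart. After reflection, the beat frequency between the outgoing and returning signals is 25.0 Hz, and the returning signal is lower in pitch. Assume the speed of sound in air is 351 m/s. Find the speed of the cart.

Double Doppler shift off a moving reflector: f₂ = f₀ · (v + u)/(v − u) (u > 0 toward emitter).
Returning signal is lower, so f₂ = f₀ − Δf = 4400 − 25 = 4375 Hz.
Rearranging, u = v · (f₂ − f₀)/(f₂ + f₀) = 351 × -25/8775 ≈ -1.00 m/s.
So the cart is moving at 1.00 m/s away from the emitter.

1.00 m/s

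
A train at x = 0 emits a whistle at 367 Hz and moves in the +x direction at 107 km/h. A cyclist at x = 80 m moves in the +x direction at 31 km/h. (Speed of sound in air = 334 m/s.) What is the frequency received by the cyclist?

392 Hz

107 km/h = 29.72 m/s; 31 km/h = 8.611 m/s.
The observer lies on the +x side, so the source is heading toward the observer and the observer is heading away from the source.
Both move, so f' = f · (v − v_o)/(v − v_s).
f' = 367 × (334 − 8.611)/(334 − 29.72) = 367 × 325.39/304.28 ≈ 392 Hz.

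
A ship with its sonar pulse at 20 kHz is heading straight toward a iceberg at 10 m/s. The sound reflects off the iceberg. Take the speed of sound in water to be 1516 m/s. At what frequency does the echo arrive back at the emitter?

The iceberg receives the sound from a moving source: f₁ = f₀ · v/(v − v_e) = 20 × 1516/1506 ≈ 20.1 kHz.
On the return leg the ship is a moving observer: f₂ = f₁ · (v + v_e)/v = 20.1 × 1526/1516 ≈ 20.3 kHz.

20.3 kHz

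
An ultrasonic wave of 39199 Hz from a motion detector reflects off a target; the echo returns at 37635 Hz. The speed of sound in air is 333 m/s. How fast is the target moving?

6.8 m/s

Double Doppler shift off a moving reflector: f₂ = f₀ · (v + u)/(v − u) (u > 0 toward emitter).
Rearranging, u = v · (f₂ − f₀)/(f₂ + f₀) = 333 × -1564/76834 ≈ -6.8 m/s.
So the target is moving at 6.8 m/s away from the emitter.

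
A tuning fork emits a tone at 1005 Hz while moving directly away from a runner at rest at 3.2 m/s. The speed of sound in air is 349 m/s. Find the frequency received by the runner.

996 Hz

Moving source, stationary observer: f' = f · v/(v + v_s) since the source is receding.
f' = 1005 × 349/(349 + 3.2) = 1005 × 349/352.2 ≈ 996 Hz.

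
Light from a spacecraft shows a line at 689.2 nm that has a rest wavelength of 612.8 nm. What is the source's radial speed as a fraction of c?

0.117c

λ'/λ₀ = 1.1247 > 1 (redshift), so the source is receding.
λ'/λ₀ = √((1 + β)/(1 − β)) for a receding source ⇒ β = (r² − 1)/(r² + 1) with r = λ'/λ₀.
β = (1.2649 − 1)/(1.2649 + 1) ≈ 0.117.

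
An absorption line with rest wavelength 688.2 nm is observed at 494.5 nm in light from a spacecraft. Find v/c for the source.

0.319

λ'/λ₀ = 0.7185 < 1 (blueshift), so the source is approaching.
λ'/λ₀ = √((1 − β)/(1 + β)) for an approaching source ⇒ β = (1 − r²)/(1 + r²) with r = λ'/λ₀.
β = (1 − 0.5163)/(1 + 0.5163) ≈ 0.319.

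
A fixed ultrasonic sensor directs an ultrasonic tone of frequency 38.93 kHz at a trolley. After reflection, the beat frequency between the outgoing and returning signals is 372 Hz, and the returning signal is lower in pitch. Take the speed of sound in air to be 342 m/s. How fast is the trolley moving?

1.64 m/s

Double Doppler shift off a moving reflector: f₂ = f₀ · (v + u)/(v − u) (u > 0 toward emitter).
Returning signal is lower, so f₂ = f₀ − Δf = 38930 − 372 = 38558 Hz.
Rearranging, u = v · (f₂ − f₀)/(f₂ + f₀) = 342 × -372/77488 ≈ -1.64 m/s.
So the trolley is moving at 1.64 m/s away from the emitter.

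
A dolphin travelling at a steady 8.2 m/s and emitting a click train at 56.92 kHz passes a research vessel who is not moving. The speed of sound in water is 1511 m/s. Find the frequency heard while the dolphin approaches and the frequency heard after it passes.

Approaching: f₁ = f · v/(v − v_s) = 56.92 × 1511/1502.8 ≈ 57.2 kHz.
Receding: f₂ = f · v/(v + v_s) = 56.92 × 1511/1519.2 ≈ 56.6 kHz.

57.2 kHz approaching; 56.6 kHz receding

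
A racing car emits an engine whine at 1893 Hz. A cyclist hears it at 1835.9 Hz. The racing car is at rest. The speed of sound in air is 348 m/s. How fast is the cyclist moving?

f' < f, so the cyclist is receding.
f' = f · (v − v_o)/v ⇒ v_o = v · |f'/f − 1|.
v_o = 348 × |1835.9/1893 − 1| = 348 × 0.03016 ≈ 10.5 m/s.

10.5 m/s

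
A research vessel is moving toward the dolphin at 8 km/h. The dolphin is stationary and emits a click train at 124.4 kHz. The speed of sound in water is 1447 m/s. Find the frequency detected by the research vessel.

124.6 kHz

8 km/h = 2.222 m/s.
Only the observer moves, toward the source, so f' = f · (v + v_o)/v.
f' = 124.4 × (1447 + 2.222)/1447 = 124.4 × 1449.2/1447 ≈ 124.6 kHz.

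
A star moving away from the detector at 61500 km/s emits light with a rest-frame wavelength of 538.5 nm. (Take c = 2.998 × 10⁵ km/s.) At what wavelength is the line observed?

663.1 nm

β = v/c = 61500/299800 = 0.2051.
Relativistic Doppler for wavelength: λ' = λ₀ · √((1 + β)/(1 − β)).
λ' = 538.5 × √(1.2051/0.7949) = 538.5 × 1.23132 ≈ 663.1 nm.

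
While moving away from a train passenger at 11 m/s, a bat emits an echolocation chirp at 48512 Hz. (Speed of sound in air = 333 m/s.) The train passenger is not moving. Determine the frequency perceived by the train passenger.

Only the source moves, away from the listener, so f' = f · v/(v + v_s).
f' = 48512 × 333/(333 + 11) = 48512 × 333/344 ≈ 46961 Hz.

46961 Hz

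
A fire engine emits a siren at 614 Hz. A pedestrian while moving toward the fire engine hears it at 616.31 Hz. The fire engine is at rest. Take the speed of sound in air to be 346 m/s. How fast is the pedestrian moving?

f' = f · (v + v_o)/v ⇒ v_o = v · |f'/f − 1|.
v_o = 346 × |616.31/614 − 1| = 346 × 0.003762 ≈ 1.30 m/s.

1.30 m/s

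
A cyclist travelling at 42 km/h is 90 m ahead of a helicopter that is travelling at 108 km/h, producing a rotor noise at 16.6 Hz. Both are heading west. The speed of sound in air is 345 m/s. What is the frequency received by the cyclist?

17.6 Hz

108 km/h = 30 m/s; 42 km/h = 11.67 m/s.
The cyclist is ahead, so the helicopter is moving toward it while the cyclist is moving away from the helicopter.
With source approaching and observer receding, f' = f · (v − v_o)/(v − v_s).
f' = 16.6 × (345 − 11.67)/(345 − 30) = 16.6 × 333.33/315 ≈ 17.6 Hz.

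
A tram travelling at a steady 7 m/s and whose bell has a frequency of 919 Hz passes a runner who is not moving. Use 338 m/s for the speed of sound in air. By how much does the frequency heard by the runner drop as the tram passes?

38.1 Hz

Approaching: f₁ = f · v/(v − v_s) = 919 × 338/331 ≈ 938.4 Hz.
Receding: f₂ = f · v/(v + v_s) = 919 × 338/345 ≈ 900.4 Hz.
Drop: f₁ − f₂ = 2f·v·v_s/(v² − v_s²) = 2 × 919 × 338 × 7/(338² − 7²) ≈ 38.1 Hz.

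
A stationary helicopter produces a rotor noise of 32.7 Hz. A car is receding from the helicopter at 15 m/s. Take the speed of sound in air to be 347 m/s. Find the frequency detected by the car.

31.3 Hz

Only the observer moves, away from the source, so f' = f · (v − v_o)/v.
f' = 32.7 × (347 − 15)/347 = 32.7 × 332/347 ≈ 31.3 Hz.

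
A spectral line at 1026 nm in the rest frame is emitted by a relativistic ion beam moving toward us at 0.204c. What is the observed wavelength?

Relativistic Doppler for wavelength: λ' = λ₀ · √((1 − β)/(1 + β)).
λ' = 1026 × √(0.7960/1.2040) = 1026 × 0.81310 ≈ 834.2 nm.

834.2 nm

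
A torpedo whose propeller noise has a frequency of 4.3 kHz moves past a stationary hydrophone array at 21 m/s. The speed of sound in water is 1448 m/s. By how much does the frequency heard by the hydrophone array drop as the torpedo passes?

0.125 kHz

Approaching: f₁ = f · v/(v − v_s) = 4.3 × 1448/1427 ≈ 4.363 kHz.
Receding: f₂ = f · v/(v + v_s) = 4.3 × 1448/1469 ≈ 4.239 kHz.
Drop: f₁ − f₂ = 2f·v·v_s/(v² − v_s²) = 2 × 4.3 × 1448 × 21/(1448² − 21²) ≈ 0.125 kHz.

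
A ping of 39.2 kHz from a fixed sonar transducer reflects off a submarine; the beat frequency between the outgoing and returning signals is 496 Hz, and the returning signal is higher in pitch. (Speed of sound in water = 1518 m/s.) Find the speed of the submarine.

9.5 m/s

Double Doppler shift off a moving reflector: f₂ = f₀ · (v + u)/(v − u) (u > 0 toward emitter).
Returning signal is higher, so f₂ = f₀ + Δf = 39200 + 496 = 39696 Hz.
Rearranging, u = v · (f₂ − f₀)/(f₂ + f₀) = 1518 × 496/78896 ≈ 9.5 m/s.
So the submarine is moving at 9.5 m/s toward the emitter.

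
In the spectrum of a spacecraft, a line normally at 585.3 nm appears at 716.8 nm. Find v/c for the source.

λ'/λ₀ = 1.2247 > 1 (redshift), so the source is receding.
λ'/λ₀ = √((1 + β)/(1 − β)) for a receding source ⇒ β = (r² − 1)/(r² + 1) with r = λ'/λ₀.
β = (1.4998 − 1)/(1.4998 + 1) ≈ 0.200.

0.200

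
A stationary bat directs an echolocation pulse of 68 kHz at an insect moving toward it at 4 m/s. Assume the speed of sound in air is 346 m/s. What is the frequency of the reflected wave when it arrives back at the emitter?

69.6 kHz

The insect first receives the wave as a moving observer: f₁ = f₀ · (v + u)/v = 68 × (346 + 4)/346 ≈ 68.8 kHz.
On reflection it acts as a source moving toward the stationary detector: f₂ = f₁ · v/(v − u) = 68.8 × 346/342 ≈ 69.6 kHz.
Equivalently f₂ = f₀ · (v + u)/(v − u).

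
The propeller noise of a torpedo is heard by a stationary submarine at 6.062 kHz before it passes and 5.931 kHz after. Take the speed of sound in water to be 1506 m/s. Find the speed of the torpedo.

16.5 m/s

f₁/f₂ = (v + v_s)/(v − v_s), so v_s = v · (f₁ − f₂)/(f₁ + f₂).
v_s = 1506 × (6.062 − 5.931)/(6.062 + 5.931) = 1506 × 0.131/11.993 ≈ 16.5 m/s.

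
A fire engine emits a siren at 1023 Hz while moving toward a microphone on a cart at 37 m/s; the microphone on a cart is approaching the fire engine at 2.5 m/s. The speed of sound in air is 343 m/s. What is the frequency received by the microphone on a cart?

1155 Hz

With source approaching and observer approaching, f' = f · (v + v_o)/(v − v_s).
f' = 1023 × (343 + 2.5)/(343 − 37) = 1023 × 345.5/306 ≈ 1155 Hz.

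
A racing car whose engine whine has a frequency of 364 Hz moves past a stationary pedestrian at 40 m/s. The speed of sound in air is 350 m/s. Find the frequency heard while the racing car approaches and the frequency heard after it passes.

Approaching: f₁ = f · v/(v − v_s) = 364 × 350/310 ≈ 411 Hz.
Receding: f₂ = f · v/(v + v_s) = 364 × 350/390 ≈ 327 Hz.

411 Hz approaching; 327 Hz receding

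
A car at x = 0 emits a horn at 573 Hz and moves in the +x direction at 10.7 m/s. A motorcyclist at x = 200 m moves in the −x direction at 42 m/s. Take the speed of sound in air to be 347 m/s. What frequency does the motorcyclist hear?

663 Hz

The observer lies on the +x side, so the source is heading toward the observer and the observer is heading toward the source.
General Doppler shift: f' = f · (v + v_o)/(v − v_s).
f' = 573 × (347 + 42)/(347 − 10.7) = 573 × 389/336.3 ≈ 663 Hz.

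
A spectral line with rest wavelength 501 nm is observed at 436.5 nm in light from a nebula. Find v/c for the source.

0.137

λ'/λ₀ = 0.8713 < 1 (blueshift), so the source is approaching.
λ'/λ₀ = √((1 − β)/(1 + β)) for an approaching source ⇒ β = (1 − r²)/(1 + r²) with r = λ'/λ₀.
β = (1 − 0.7591)/(1 + 0.7591) ≈ 0.137.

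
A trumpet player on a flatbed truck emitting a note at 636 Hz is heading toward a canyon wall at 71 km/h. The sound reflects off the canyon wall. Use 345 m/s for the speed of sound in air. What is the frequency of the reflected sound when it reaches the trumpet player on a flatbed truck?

713 Hz

71 km/h = 19.72 m/s.
The canyon wall receives the sound from a moving source: f₁ = f₀ · v/(v − v_e) = 636 × 345/325.28 ≈ 675 Hz.
On the return leg the trumpet player on a flatbed truck is a moving observer: f₂ = f₁ · (v + v_e)/v = 675 × 364.72/345 ≈ 713 Hz.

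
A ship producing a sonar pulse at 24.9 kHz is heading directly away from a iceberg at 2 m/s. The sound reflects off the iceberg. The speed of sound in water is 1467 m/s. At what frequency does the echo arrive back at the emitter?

The iceberg receives the sound from a moving source: f₁ = f₀ · v/(v + v_e) = 24.9 × 1467/1469 ≈ 24.9 kHz.
On the return leg the ship is a moving observer: f₂ = f₁ · (v − v_e)/v = 24.9 × 1465/1467 ≈ 24.8 kHz.
Equivalently f₂ = f₀ · (v − v_e)/(v + v_e).

24.8 kHz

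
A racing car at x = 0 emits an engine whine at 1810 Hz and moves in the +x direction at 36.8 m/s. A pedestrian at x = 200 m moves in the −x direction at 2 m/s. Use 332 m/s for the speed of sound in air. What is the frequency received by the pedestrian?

The observer lies on the +x side, so the source is heading toward the observer and the observer is heading toward the source.
General Doppler shift: f' = f · (v + v_o)/(v − v_s).
f' = 1810 × (332 + 2)/(332 − 36.8) = 1810 × 334/295.2 ≈ 2048 Hz.

2048 Hz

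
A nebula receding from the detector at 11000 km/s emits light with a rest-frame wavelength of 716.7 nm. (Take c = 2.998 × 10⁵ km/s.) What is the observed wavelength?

743.5 nm

β = v/c = 11000/299800 = 0.0367.
Relativistic Doppler for wavelength: λ' = λ₀ · √((1 + β)/(1 − β)).
λ' = 716.7 × √(1.0367/0.9633) = 716.7 × 1.03739 ≈ 743.5 nm.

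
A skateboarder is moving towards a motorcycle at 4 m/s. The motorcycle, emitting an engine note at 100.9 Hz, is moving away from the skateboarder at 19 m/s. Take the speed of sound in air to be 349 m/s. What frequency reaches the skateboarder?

With source receding and observer approaching, f' = f · (v + v_o)/(v + v_s).
f' = 100.9 × (349 + 4)/(349 + 19) = 100.9 × 353/368 ≈ 97 Hz.

97 Hz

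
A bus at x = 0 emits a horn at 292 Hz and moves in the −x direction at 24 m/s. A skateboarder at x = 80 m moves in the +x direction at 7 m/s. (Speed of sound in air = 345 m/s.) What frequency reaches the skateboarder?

267 Hz

The observer lies on the +x side, so the source is heading away from the observer and the observer is heading away from the source.
General Doppler shift: f' = f · (v − v_o)/(v + v_s).
f' = 292 × (345 − 7)/(345 + 24) = 292 × 338/369 ≈ 267 Hz.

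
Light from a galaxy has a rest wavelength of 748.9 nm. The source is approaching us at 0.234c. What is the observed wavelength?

Relativistic Doppler for wavelength: λ' = λ₀ · √((1 − β)/(1 + β)).
λ' = 748.9 × √(0.7660/1.2340) = 748.9 × 0.78787 ≈ 590.0 nm.

590.0 nm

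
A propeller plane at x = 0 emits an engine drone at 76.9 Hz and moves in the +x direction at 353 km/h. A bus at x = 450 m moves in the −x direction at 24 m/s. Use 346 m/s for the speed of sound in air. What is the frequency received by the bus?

353 km/h = 98.06 m/s.
The observer lies on the +x side, so the source is heading toward the observer and the observer is heading toward the source.
General Doppler shift: f' = f · (v + v_o)/(v − v_s).
f' = 76.9 × (346 + 24)/(346 − 98.06) = 76.9 × 370/247.94 ≈ 115 Hz.

115 Hz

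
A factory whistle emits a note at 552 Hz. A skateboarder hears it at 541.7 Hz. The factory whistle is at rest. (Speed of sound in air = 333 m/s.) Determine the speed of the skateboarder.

f' < f, so the skateboarder is receding.
f' = f · (v − v_o)/v ⇒ v_o = v · |f'/f − 1|.
v_o = 333 × |541.7/552 − 1| = 333 × 0.01866 ≈ 6.2 m/s.

6.2 m/s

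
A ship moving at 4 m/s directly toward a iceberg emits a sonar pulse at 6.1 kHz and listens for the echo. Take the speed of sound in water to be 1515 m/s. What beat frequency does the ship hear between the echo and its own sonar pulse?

The iceberg receives the sound from a moving source: f₁ = f₀ · v/(v − v_e) = 6.1 × 1515/1511 ≈ 6.1161 kHz.
On the return leg the ship is a moving observer: f₂ = f₁ · (v + v_e)/v = 6.1161 × 1519/1515 ≈ 6.1323 kHz.
Beat against the emitted tone (with f₀ = 6100 Hz): |f₂ − f₀| = 2v_e·f₀/(v − v_e) = 2 × 4 × 6100/1511 ≈ 32.3 Hz.

32.3 Hz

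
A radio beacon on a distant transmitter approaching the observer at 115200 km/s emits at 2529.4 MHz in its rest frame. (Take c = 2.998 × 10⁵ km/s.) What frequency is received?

3792.5 MHz

β = v/c = 115200/299800 = 0.3843.
Relativistic Doppler for frequency: f' = f₀ · √((1 + β)/(1 − β)).
f' = 2529.4 × √(1.3843/0.6157) = 2529.4 × 1.49937 ≈ 3792.5 MHz.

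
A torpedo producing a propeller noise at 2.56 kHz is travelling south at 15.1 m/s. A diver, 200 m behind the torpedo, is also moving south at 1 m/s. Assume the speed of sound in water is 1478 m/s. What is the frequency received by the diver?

The diver is behind, so the torpedo is moving away from it while the diver is moving toward the torpedo.
General Doppler shift: f' = f · (v + v_o)/(v + v_s).
f' = 2.56 × (1478 + 1)/(1478 + 15.1) = 2.56 × 1479/1493.1 ≈ 2.54 kHz.

2.54 kHz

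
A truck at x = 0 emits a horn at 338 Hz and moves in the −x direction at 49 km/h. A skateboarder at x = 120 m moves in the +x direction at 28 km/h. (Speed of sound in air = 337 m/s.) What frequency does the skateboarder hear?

49 km/h = 13.61 m/s; 28 km/h = 7.778 m/s.
The observer lies on the +x side, so the source is heading away from the observer and the observer is heading away from the source.
With source receding and observer receding, f' = f · (v − v_o)/(v + v_s).
f' = 338 × (337 − 7.778)/(337 + 13.61) = 338 × 329.22/350.61 ≈ 317 Hz.

317 Hz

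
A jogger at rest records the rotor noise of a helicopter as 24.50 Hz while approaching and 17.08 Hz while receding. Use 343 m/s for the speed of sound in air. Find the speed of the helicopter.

61 m/s

f₁/f₂ = (v + v_s)/(v − v_s), so v_s = v · (f₁ − f₂)/(f₁ + f₂).
v_s = 343 × (24.50 − 17.08)/(24.50 + 17.08) = 343 × 7.42/41.58 ≈ 61 m/s.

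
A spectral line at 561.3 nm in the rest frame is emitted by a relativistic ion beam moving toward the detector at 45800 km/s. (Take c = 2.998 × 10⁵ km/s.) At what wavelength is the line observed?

β = v/c = 45800/299800 = 0.1528.
Relativistic Doppler for wavelength: λ' = λ₀ · √((1 − β)/(1 + β)).
λ' = 561.3 × √(0.8472/1.1528) = 561.3 × 0.85729 ≈ 481.2 nm.

481.2 nm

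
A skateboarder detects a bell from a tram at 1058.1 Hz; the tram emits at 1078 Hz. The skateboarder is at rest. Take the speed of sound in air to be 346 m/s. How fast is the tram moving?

6.5 m/s

f' < f, so the tram is receding.
f' = f · v/(v + v_s) ⇒ v_s = v · |1 − f/f'|.
v_s = 346 × |1 − 1078/1058.1| = 346 × 0.01881 ≈ 6.5 m/s.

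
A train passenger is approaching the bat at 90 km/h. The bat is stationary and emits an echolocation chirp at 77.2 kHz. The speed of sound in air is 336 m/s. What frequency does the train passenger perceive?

82.9 kHz

90 km/h = 25 m/s.
Moving observer, stationary source: f' = f · (v + v_o)/v.
f' = 77.2 × (336 + 25)/336 = 77.2 × 361/336 ≈ 82.9 kHz.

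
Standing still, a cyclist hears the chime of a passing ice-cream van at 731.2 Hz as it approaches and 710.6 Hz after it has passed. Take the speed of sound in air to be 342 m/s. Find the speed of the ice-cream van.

4.9 m/s

f₁/f₂ = (v + v_s)/(v − v_s), so v_s = v · (f₁ − f₂)/(f₁ + f₂).
v_s = 342 × (731.2 − 710.6)/(731.2 + 710.6) = 342 × 20.6/1441.8 ≈ 4.9 m/s.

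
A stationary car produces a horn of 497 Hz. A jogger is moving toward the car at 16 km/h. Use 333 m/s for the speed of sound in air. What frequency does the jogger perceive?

504 Hz

16 km/h = 4.444 m/s.
Only the observer moves, toward the source, so f' = f · (v + v_o)/v.
f' = 497 × (333 + 4.444)/333 = 497 × 337.44/333 ≈ 504 Hz.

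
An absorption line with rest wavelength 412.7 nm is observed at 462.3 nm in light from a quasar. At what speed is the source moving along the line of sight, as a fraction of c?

0.113c

λ'/λ₀ = 1.1202 > 1 (redshift), so the source is receding.
λ'/λ₀ = √((1 + β)/(1 − β)) for a receding source ⇒ β = (r² − 1)/(r² + 1) with r = λ'/λ₀.
β = (1.2548 − 1)/(1.2548 + 1) ≈ 0.113.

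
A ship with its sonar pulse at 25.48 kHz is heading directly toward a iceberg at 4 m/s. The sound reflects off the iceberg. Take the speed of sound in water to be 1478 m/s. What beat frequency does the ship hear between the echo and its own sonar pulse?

The iceberg receives the sound from a moving source: f₁ = f₀ · v/(v − v_e) = 25.48 × 1478/1474 ≈ 25.5491 kHz.
On the return leg the ship is a moving observer: f₂ = f₁ · (v + v_e)/v = 25.5491 × 1482/1478 ≈ 25.6183 kHz.
Beat against the emitted tone (with f₀ = 25480 Hz): |f₂ − f₀| = 2v_e·f₀/(v − v_e) = 2 × 4 × 25480/1474 ≈ 138 Hz.

138 Hz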